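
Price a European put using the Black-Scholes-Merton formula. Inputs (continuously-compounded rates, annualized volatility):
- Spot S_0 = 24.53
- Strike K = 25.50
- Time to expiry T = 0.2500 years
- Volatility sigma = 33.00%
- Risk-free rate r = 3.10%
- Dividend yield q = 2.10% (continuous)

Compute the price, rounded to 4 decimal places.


Answer: Price = 2.1241

Derivation:
d1 = (ln(S/K) + (r - q + 0.5*sigma^2) * T) / (sigma * sqrt(T)) = -0.13738845
d2 = d1 - sigma * sqrt(T) = -0.30238845
exp(-rT) = 0.99227995; exp(-qT) = 0.99476376
P = K * exp(-rT) * N(-d2) - S_0 * exp(-qT) * N(-d1)
N(-d1) = 0.55463812; N(-d2) = 0.61882202
P = 25.5000 * 0.99227995 * 0.61882202 - 24.5300 * 0.99476376 * 0.55463812 = 2.1241


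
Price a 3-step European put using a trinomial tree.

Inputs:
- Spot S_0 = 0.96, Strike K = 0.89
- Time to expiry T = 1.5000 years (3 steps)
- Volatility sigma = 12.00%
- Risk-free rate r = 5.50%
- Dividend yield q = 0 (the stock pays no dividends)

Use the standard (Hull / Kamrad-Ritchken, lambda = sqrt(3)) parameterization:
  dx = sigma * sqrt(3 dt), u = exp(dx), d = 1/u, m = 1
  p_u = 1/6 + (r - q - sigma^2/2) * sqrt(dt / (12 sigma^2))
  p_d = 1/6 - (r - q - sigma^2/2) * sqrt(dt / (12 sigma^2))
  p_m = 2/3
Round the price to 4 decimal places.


Answer: Price = V(0,0) = 0.0092

Derivation:
dt = T/N = 0.500000; dx = sigma*sqrt(3*dt) = 0.146969
u = exp(dx) = 1.158319; d = 1/u = 0.863320
p_u = 0.247976, p_m = 0.666667, p_d = 0.085357
Discount per step: exp(-r*dt) = 0.972875
Stock lattice S(k, j) with j the centered position index:
  k=0: S(0,+0) = 0.9600
  k=1: S(1,-1) = 0.8288; S(1,+0) = 0.9600; S(1,+1) = 1.1120
  k=2: S(2,-2) = 0.7155; S(2,-1) = 0.8288; S(2,+0) = 0.9600; S(2,+1) = 1.1120; S(2,+2) = 1.2880
  k=3: S(3,-3) = 0.6177; S(3,-2) = 0.7155; S(3,-1) = 0.8288; S(3,+0) = 0.9600; S(3,+1) = 1.1120; S(3,+2) = 1.2880; S(3,+3) = 1.4920
Terminal payoffs V(N, j) = max(K - S_T, 0):
  V(3,-3) = 0.272286; V(3,-2) = 0.174491; V(3,-1) = 0.061212; V(3,+0) = 0.000000; V(3,+1) = 0.000000; V(3,+2) = 0.000000; V(3,+3) = 0.000000
Backward induction: V(k, j) = exp(-r*dt) * [p_u * V(k+1, j+1) + p_m * V(k+1, j) + p_d * V(k+1, j-1)]
  V(2,-2) = exp(-r*dt) * [p_u*0.061212 + p_m*0.174491 + p_d*0.272286] = 0.150550
  V(2,-1) = exp(-r*dt) * [p_u*0.000000 + p_m*0.061212 + p_d*0.174491] = 0.054191
  V(2,+0) = exp(-r*dt) * [p_u*0.000000 + p_m*0.000000 + p_d*0.061212] = 0.005083
  V(2,+1) = exp(-r*dt) * [p_u*0.000000 + p_m*0.000000 + p_d*0.000000] = 0.000000
  V(2,+2) = exp(-r*dt) * [p_u*0.000000 + p_m*0.000000 + p_d*0.000000] = 0.000000
  V(1,-1) = exp(-r*dt) * [p_u*0.005083 + p_m*0.054191 + p_d*0.150550] = 0.048876
  V(1,+0) = exp(-r*dt) * [p_u*0.000000 + p_m*0.005083 + p_d*0.054191] = 0.007797
  V(1,+1) = exp(-r*dt) * [p_u*0.000000 + p_m*0.000000 + p_d*0.005083] = 0.000422
  V(0,+0) = exp(-r*dt) * [p_u*0.000422 + p_m*0.007797 + p_d*0.048876] = 0.009218


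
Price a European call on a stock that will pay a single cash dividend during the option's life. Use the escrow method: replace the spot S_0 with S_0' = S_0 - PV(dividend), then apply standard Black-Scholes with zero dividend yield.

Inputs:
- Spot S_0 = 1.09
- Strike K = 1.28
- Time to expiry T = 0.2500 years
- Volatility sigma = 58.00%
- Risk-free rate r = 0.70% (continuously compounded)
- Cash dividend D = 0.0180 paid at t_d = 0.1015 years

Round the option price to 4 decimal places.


PV(D) = D * exp(-r * t_d) = 0.0180 * 0.99928975 = 0.01798722
S_0' = S_0 - PV(D) = 1.0900 - 0.01798722 = 1.07201278
d1 = (ln(S_0'/K) + (r + sigma^2/2)*T) / (sigma*sqrt(T)) = -0.46042100
d2 = d1 - sigma*sqrt(T) = -0.75042100
exp(-rT) = 0.99825153
N(d1) = 0.32260703; N(d2) = 0.22650059
C = S_0' * N(d1) - K * exp(-rT) * N(d2) = 1.07201278 * 0.32260703 - 1.2800 * 0.99825153 * 0.22650059 = 0.0564

Answer: Price = 0.0564


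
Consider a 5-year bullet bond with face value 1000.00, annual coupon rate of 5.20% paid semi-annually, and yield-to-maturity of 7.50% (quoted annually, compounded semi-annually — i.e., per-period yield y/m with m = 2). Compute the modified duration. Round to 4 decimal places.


Coupon per period c = face * coupon_rate / m = 26.000000
Periods per year m = 2; per-period yield y/m = 0.037500
Number of cashflows N = 10
Cashflows (t years, CF_t, discount factor 1/(1+y/m)^(m*t), PV):
  t = 0.5000: CF_t = 26.000000, DF = 0.963855, PV = 25.060241
  t = 1.0000: CF_t = 26.000000, DF = 0.929017, PV = 24.154449
  t = 1.5000: CF_t = 26.000000, DF = 0.895438, PV = 23.281397
  t = 2.0000: CF_t = 26.000000, DF = 0.863073, PV = 22.439900
  t = 2.5000: CF_t = 26.000000, DF = 0.831878, PV = 21.628820
  t = 3.0000: CF_t = 26.000000, DF = 0.801810, PV = 20.847055
  t = 3.5000: CF_t = 26.000000, DF = 0.772829, PV = 20.093547
  t = 4.0000: CF_t = 26.000000, DF = 0.744895, PV = 19.367274
  t = 4.5000: CF_t = 26.000000, DF = 0.717971, PV = 18.667252
  t = 5.0000: CF_t = 1026.000000, DF = 0.692020, PV = 710.013010
Price P = sum_t PV_t = 905.552947
First compute Macaulay numerator sum_t t * PV_t:
  t * PV_t at t = 0.5000: 12.530120
  t * PV_t at t = 1.0000: 24.154449
  t * PV_t at t = 1.5000: 34.922095
  t * PV_t at t = 2.0000: 44.879801
  t * PV_t at t = 2.5000: 54.072049
  t * PV_t at t = 3.0000: 62.541166
  t * PV_t at t = 3.5000: 70.327415
  t * PV_t at t = 4.0000: 77.469097
  t * PV_t at t = 4.5000: 84.002636
  t * PV_t at t = 5.0000: 3550.065052
Macaulay duration D = 4014.963881 / 905.552947 = 4.433715
Modified duration = D / (1 + y/m) = 4.433715 / (1 + 0.037500) = 4.273460

Answer: Modified duration = 4.2735


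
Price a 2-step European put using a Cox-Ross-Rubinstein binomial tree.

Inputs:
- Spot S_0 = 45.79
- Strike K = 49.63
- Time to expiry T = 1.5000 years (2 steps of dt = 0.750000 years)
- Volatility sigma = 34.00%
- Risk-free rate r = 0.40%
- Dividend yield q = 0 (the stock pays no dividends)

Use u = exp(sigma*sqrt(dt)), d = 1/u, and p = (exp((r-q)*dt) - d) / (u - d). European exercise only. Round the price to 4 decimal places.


Answer: Price = V(0,0) = 9.6417

Derivation:
dt = T/N = 0.750000
u = exp(sigma*sqrt(dt)) = 1.342386; d = 1/u = 0.744942
p = (exp((r-q)*dt) - d) / (u - d) = 0.431944
Discount per step: exp(-r*dt) = 0.997004
Stock lattice S(k, i) with i counting down-moves:
  k=0: S(0,0) = 45.7900
  k=1: S(1,0) = 61.4679; S(1,1) = 34.1109
  k=2: S(2,0) = 82.5136; S(2,1) = 45.7900; S(2,2) = 25.4107
Terminal payoffs V(N, i) = max(K - S_T, 0):
  V(2,0) = 0.000000; V(2,1) = 3.840000; V(2,2) = 24.219348
Backward induction: V(k, i) = exp(-r*dt) * [p * V(k+1, i) + (1-p) * V(k+1, i+1)].
  V(1,0) = exp(-r*dt) * [p*0.000000 + (1-p)*3.840000] = 2.174801
  V(1,1) = exp(-r*dt) * [p*3.840000 + (1-p)*24.219348] = 15.370429
  V(0,0) = exp(-r*dt) * [p*2.174801 + (1-p)*15.370429] = 9.641688


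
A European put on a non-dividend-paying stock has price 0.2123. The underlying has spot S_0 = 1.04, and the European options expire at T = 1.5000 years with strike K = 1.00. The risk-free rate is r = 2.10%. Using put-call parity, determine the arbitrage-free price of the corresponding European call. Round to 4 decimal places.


Answer: Call price = 0.2833

Derivation:
Put-call parity: C - P = S_0 * exp(-qT) - K * exp(-rT).
S_0 * exp(-qT) = 1.0400 * 1.00000000 = 1.04000000
K * exp(-rT) = 1.0000 * 0.96899096 = 0.96899096
C = P + S*exp(-qT) - K*exp(-rT)
C = 0.2123 + 1.04000000 - 0.96899096 = 0.2833


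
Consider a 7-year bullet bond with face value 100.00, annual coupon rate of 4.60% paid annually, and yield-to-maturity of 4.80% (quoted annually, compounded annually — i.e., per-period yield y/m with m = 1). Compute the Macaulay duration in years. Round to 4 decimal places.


Coupon per period c = face * coupon_rate / m = 4.600000
Periods per year m = 1; per-period yield y/m = 0.048000
Number of cashflows N = 7
Cashflows (t years, CF_t, discount factor 1/(1+y/m)^(m*t), PV):
  t = 1.0000: CF_t = 4.600000, DF = 0.954198, PV = 4.389313
  t = 2.0000: CF_t = 4.600000, DF = 0.910495, PV = 4.188276
  t = 3.0000: CF_t = 4.600000, DF = 0.868793, PV = 3.996446
  t = 4.0000: CF_t = 4.600000, DF = 0.829001, PV = 3.813403
  t = 5.0000: CF_t = 4.600000, DF = 0.791031, PV = 3.638743
  t = 6.0000: CF_t = 4.600000, DF = 0.754801, PV = 3.472083
  t = 7.0000: CF_t = 104.600000, DF = 0.720230, PV = 75.336026
Price P = sum_t PV_t = 98.834290
Macaulay numerator sum_t t * PV_t:
  t * PV_t at t = 1.0000: 4.389313
  t * PV_t at t = 2.0000: 8.376551
  t * PV_t at t = 3.0000: 11.989339
  t * PV_t at t = 4.0000: 15.253612
  t * PV_t at t = 5.0000: 18.193716
  t * PV_t at t = 6.0000: 20.832500
  t * PV_t at t = 7.0000: 527.352180
Macaulay duration D = (sum_t t * PV_t) / P = 606.387212 / 98.834290 = 6.135393

Answer: Macaulay duration = 6.1354 years


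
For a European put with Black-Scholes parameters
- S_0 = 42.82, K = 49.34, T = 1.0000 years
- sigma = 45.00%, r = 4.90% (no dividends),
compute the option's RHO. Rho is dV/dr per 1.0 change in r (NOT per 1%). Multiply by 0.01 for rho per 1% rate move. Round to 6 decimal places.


d1 = 0.0189337157; d2 = -0.4310662843
phi(d1) = 0.3988707793; exp(-qT) = 1.0000000000; exp(-rT) = 0.9521811297
N(-d2) = 0.6667899125
Rho = -K*T*exp(-rT)*N(-d2) = -49.3400 * 1.0000 * 0.9521811297 * 0.6667899125 = -31.326201

Answer: Rho = -31.326201


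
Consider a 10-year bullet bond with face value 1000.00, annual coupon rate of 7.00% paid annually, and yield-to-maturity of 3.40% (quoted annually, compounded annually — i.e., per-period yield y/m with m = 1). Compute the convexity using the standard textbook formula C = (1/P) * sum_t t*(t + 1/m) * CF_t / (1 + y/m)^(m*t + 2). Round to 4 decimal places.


Coupon per period c = face * coupon_rate / m = 70.000000
Periods per year m = 1; per-period yield y/m = 0.034000
Number of cashflows N = 10
Cashflows (t years, CF_t, discount factor 1/(1+y/m)^(m*t), PV):
  t = 1.0000: CF_t = 70.000000, DF = 0.967118, PV = 67.698259
  t = 2.0000: CF_t = 70.000000, DF = 0.935317, PV = 65.472204
  t = 3.0000: CF_t = 70.000000, DF = 0.904562, PV = 63.319346
  t = 4.0000: CF_t = 70.000000, DF = 0.874818, PV = 61.237279
  t = 5.0000: CF_t = 70.000000, DF = 0.846052, PV = 59.223674
  t = 6.0000: CF_t = 70.000000, DF = 0.818233, PV = 57.276281
  t = 7.0000: CF_t = 70.000000, DF = 0.791327, PV = 55.392921
  t = 8.0000: CF_t = 70.000000, DF = 0.765307, PV = 53.571491
  t = 9.0000: CF_t = 70.000000, DF = 0.740142, PV = 51.809952
  t = 10.0000: CF_t = 1070.000000, DF = 0.715805, PV = 765.911147
Price P = sum_t PV_t = 1300.912554
Convexity numerator sum_t t*(t + 1/m) * CF_t / (1+y/m)^(m*t + 2):
  t = 1.0000: term = 126.638693
  t = 2.0000: term = 367.423674
  t = 3.0000: term = 710.684089
  t = 4.0000: term = 1145.525610
  t = 5.0000: term = 1661.787636
  t = 6.0000: term = 2250.002602
  t = 7.0000: term = 2901.357320
  t = 8.0000: term = 3607.656243
  t = 9.0000: term = 4361.286560
  t = 10.0000: term = 78800.685907
Convexity = (1/P) * sum = 95933.048334 / 1300.912554 = 73.742888

Answer: Convexity = 73.7429


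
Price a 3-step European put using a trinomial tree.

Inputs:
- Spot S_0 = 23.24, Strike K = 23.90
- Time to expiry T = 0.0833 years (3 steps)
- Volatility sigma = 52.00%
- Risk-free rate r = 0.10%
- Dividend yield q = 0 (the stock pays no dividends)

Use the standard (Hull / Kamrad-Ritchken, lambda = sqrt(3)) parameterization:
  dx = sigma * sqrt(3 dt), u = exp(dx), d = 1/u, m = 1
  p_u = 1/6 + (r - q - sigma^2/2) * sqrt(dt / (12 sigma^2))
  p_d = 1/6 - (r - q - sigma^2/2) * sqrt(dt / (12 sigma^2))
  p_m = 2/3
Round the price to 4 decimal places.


dt = T/N = 0.027767; dx = sigma*sqrt(3*dt) = 0.150081
u = exp(dx) = 1.161928; d = 1/u = 0.860638
p_u = 0.154252, p_m = 0.666667, p_d = 0.179081
Discount per step: exp(-r*dt) = 0.999972
Stock lattice S(k, j) with j the centered position index:
  k=0: S(0,+0) = 23.2400
  k=1: S(1,-1) = 20.0012; S(1,+0) = 23.2400; S(1,+1) = 27.0032
  k=2: S(2,-2) = 17.2138; S(2,-1) = 20.0012; S(2,+0) = 23.2400; S(2,+1) = 27.0032; S(2,+2) = 31.3758
  k=3: S(3,-3) = 14.8149; S(3,-2) = 17.2138; S(3,-1) = 20.0012; S(3,+0) = 23.2400; S(3,+1) = 27.0032; S(3,+2) = 31.3758; S(3,+3) = 36.4564
Terminal payoffs V(N, j) = max(K - S_T, 0):
  V(3,-3) = 9.085124; V(3,-2) = 6.686175; V(3,-1) = 3.898768; V(3,+0) = 0.660000; V(3,+1) = 0.000000; V(3,+2) = 0.000000; V(3,+3) = 0.000000
Backward induction: V(k, j) = exp(-r*dt) * [p_u * V(k+1, j+1) + p_m * V(k+1, j) + p_d * V(k+1, j-1)]
  V(2,-2) = exp(-r*dt) * [p_u*3.898768 + p_m*6.686175 + p_d*9.085124] = 6.685631
  V(2,-1) = exp(-r*dt) * [p_u*0.660000 + p_m*3.898768 + p_d*6.686175] = 3.898243
  V(2,+0) = exp(-r*dt) * [p_u*0.000000 + p_m*0.660000 + p_d*3.898768] = 1.138163
  V(2,+1) = exp(-r*dt) * [p_u*0.000000 + p_m*0.000000 + p_d*0.660000] = 0.118190
  V(2,+2) = exp(-r*dt) * [p_u*0.000000 + p_m*0.000000 + p_d*0.000000] = 0.000000
  V(1,-1) = exp(-r*dt) * [p_u*1.138163 + p_m*3.898243 + p_d*6.685631] = 3.971552
  V(1,+0) = exp(-r*dt) * [p_u*0.118190 + p_m*1.138163 + p_d*3.898243] = 1.475067
  V(1,+1) = exp(-r*dt) * [p_u*0.000000 + p_m*0.118190 + p_d*1.138163] = 0.282609
  V(0,+0) = exp(-r*dt) * [p_u*0.282609 + p_m*1.475067 + p_d*3.971552] = 1.738152

Answer: Price = V(0,0) = 1.7382


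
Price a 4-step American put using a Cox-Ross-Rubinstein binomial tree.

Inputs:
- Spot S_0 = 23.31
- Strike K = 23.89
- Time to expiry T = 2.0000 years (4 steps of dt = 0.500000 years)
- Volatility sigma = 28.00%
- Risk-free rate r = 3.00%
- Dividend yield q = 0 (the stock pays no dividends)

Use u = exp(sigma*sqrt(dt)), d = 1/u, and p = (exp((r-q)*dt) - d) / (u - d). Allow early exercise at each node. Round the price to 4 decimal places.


Answer: Price = V(0,0) = 3.3488

Derivation:
dt = T/N = 0.500000
u = exp(sigma*sqrt(dt)) = 1.218950; d = 1/u = 0.820378
p = (exp((r-q)*dt) - d) / (u - d) = 0.488582
Discount per step: exp(-r*dt) = 0.985112
Stock lattice S(k, i) with i counting down-moves:
  k=0: S(0,0) = 23.3100
  k=1: S(1,0) = 28.4137; S(1,1) = 19.1230
  k=2: S(2,0) = 34.6349; S(2,1) = 23.3100; S(2,2) = 15.6881
  k=3: S(3,0) = 42.2182; S(3,1) = 28.4137; S(3,2) = 19.1230; S(3,3) = 12.8702
  k=4: S(4,0) = 51.4619; S(4,1) = 34.6349; S(4,2) = 23.3100; S(4,3) = 15.6881; S(4,4) = 10.5584
Terminal payoffs V(N, i) = max(K - S_T, 0):
  V(4,0) = 0.000000; V(4,1) = 0.000000; V(4,2) = 0.580000; V(4,3) = 8.201897; V(4,4) = 13.331588
Backward induction: V(k, i) = exp(-r*dt) * [p * V(k+1, i) + (1-p) * V(k+1, i+1)]; then take max(V_cont, immediate exercise) for American.
  V(3,0) = exp(-r*dt) * [p*0.000000 + (1-p)*0.000000] = 0.000000; exercise = 0.000000; V(3,0) = max -> 0.000000
  V(3,1) = exp(-r*dt) * [p*0.000000 + (1-p)*0.580000] = 0.292207; exercise = 0.000000; V(3,1) = max -> 0.292207
  V(3,2) = exp(-r*dt) * [p*0.580000 + (1-p)*8.201897] = 4.411310; exercise = 4.766986; V(3,2) = max -> 4.766986
  V(3,3) = exp(-r*dt) * [p*8.201897 + (1-p)*13.331588] = 10.664147; exercise = 11.019823; V(3,3) = max -> 11.019823
  V(2,0) = exp(-r*dt) * [p*0.000000 + (1-p)*0.292207] = 0.147215; exercise = 0.000000; V(2,0) = max -> 0.147215
  V(2,1) = exp(-r*dt) * [p*0.292207 + (1-p)*4.766986] = 2.542269; exercise = 0.580000; V(2,1) = max -> 2.542269
  V(2,2) = exp(-r*dt) * [p*4.766986 + (1-p)*11.019823] = 7.846221; exercise = 8.201897; V(2,2) = max -> 8.201897
  V(1,0) = exp(-r*dt) * [p*0.147215 + (1-p)*2.542269] = 1.351662; exercise = 0.000000; V(1,0) = max -> 1.351662
  V(1,1) = exp(-r*dt) * [p*2.542269 + (1-p)*8.201897] = 5.355765; exercise = 4.766986; V(1,1) = max -> 5.355765
  V(0,0) = exp(-r*dt) * [p*1.351662 + (1-p)*5.355765] = 3.348823; exercise = 0.580000; V(0,0) = max -> 3.348823


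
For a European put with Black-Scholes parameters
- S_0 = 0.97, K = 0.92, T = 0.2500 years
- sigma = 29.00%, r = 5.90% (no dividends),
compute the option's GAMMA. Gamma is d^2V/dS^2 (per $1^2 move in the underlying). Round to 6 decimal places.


d1 = 0.5392062169; d2 = 0.3942062169
phi(d1) = 0.3449657282; exp(-qT) = 1.0000000000; exp(-rT) = 0.9853582484
Gamma = exp(-qT) * phi(d1) / (S * sigma * sqrt(T)) = 1.0000000000 * 0.3449657282 / (0.9700 * 0.2900 * 0.5000000000) = 2.452654

Answer: Gamma = 2.452654


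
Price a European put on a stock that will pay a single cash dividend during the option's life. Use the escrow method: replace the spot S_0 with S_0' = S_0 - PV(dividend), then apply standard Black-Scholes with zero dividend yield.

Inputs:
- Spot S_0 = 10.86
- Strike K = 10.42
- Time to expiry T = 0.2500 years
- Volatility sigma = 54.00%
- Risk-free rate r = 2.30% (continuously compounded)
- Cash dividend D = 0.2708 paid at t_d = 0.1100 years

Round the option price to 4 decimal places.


Answer: Price = 1.0138

Derivation:
PV(D) = D * exp(-r * t_d) = 0.2708 * 0.99747320 = 0.27011574
S_0' = S_0 - PV(D) = 10.8600 - 0.27011574 = 10.58988426
d1 = (ln(S_0'/K) + (r + sigma^2/2)*T) / (sigma*sqrt(T)) = 0.21619331
d2 = d1 - sigma*sqrt(T) = -0.05380669
exp(-rT) = 0.99426650
N(-d1) = 0.41441853; N(-d2) = 0.52145541
P = K * exp(-rT) * N(-d2) - S_0' * N(-d1) = 10.4200 * 0.99426650 * 0.52145541 - 10.58988426 * 0.41441853 = 1.0138


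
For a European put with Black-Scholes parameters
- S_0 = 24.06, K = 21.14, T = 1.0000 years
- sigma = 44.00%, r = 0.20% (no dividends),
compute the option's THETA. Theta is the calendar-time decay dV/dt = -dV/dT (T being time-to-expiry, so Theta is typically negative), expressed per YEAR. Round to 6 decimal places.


Answer: Theta = -1.826207

Derivation:
d1 = 0.5185993866; d2 = 0.0785993866
phi(d1) = 0.3487460768; exp(-qT) = 1.0000000000; exp(-rT) = 0.9980019987
Theta = -S*exp(-qT)*phi(d1)*sigma/(2*sqrt(T)) + r*K*exp(-rT)*N(-d2) - q*S*exp(-qT)*N(-d1)
N(-d1) = 0.3020200685; N(-d2) = 0.4686756377; sqrt(T) = 1.0000000000
Term 1 = -24.0600 * 1.0000000000 * 0.3487460768 * 0.4400 / (2 * 1.0000000000) = -1.8459827337
Term 2 = 0.0020 * 21.1400 * 0.9980019987 * 0.4686756377 = 0.0197760144
Term 3 = 0 (no dividend yield, q = 0)
Theta = -1.8459827337 + (0.0197760144) + (0.0000000000) = -1.826207


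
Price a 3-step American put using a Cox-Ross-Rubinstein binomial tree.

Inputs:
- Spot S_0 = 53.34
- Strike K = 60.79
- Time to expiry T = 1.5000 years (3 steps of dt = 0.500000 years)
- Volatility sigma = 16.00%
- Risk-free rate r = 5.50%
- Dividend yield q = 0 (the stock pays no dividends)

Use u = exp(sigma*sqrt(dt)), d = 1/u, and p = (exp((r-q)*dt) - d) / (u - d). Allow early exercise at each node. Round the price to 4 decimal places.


dt = T/N = 0.500000
u = exp(sigma*sqrt(dt)) = 1.119785; d = 1/u = 0.893028
p = (exp((r-q)*dt) - d) / (u - d) = 0.594704
Discount per step: exp(-r*dt) = 0.972875
Stock lattice S(k, i) with i counting down-moves:
  k=0: S(0,0) = 53.3400
  k=1: S(1,0) = 59.7294; S(1,1) = 47.6341
  k=2: S(2,0) = 66.8841; S(2,1) = 53.3400; S(2,2) = 42.5386
  k=3: S(3,0) = 74.8958; S(3,1) = 59.7294; S(3,2) = 47.6341; S(3,3) = 37.9882
Terminal payoffs V(N, i) = max(K - S_T, 0):
  V(3,0) = 0.000000; V(3,1) = 1.060645; V(3,2) = 13.155874; V(3,3) = 22.801812
Backward induction: V(k, i) = exp(-r*dt) * [p * V(k+1, i) + (1-p) * V(k+1, i+1)]; then take max(V_cont, immediate exercise) for American.
  V(2,0) = exp(-r*dt) * [p*0.000000 + (1-p)*1.060645] = 0.418215; exercise = 0.000000; V(2,0) = max -> 0.418215
  V(2,1) = exp(-r*dt) * [p*1.060645 + (1-p)*13.155874] = 5.801052; exercise = 7.450000; V(2,1) = max -> 7.450000
  V(2,2) = exp(-r*dt) * [p*13.155874 + (1-p)*22.801812] = 16.602433; exercise = 18.251381; V(2,2) = max -> 18.251381
  V(1,0) = exp(-r*dt) * [p*0.418215 + (1-p)*7.450000] = 3.179520; exercise = 1.060645; V(1,0) = max -> 3.179520
  V(1,1) = exp(-r*dt) * [p*7.450000 + (1-p)*18.251381] = 11.506926; exercise = 13.155874; V(1,1) = max -> 13.155874
  V(0,0) = exp(-r*dt) * [p*3.179520 + (1-p)*13.155874] = 7.026974; exercise = 7.450000; V(0,0) = max -> 7.450000

Answer: Price = V(0,0) = 7.4500


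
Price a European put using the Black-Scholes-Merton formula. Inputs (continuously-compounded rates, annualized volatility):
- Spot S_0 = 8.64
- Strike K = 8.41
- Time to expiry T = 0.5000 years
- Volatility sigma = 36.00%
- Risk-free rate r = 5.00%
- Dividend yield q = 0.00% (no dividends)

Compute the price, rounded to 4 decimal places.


d1 = (ln(S/K) + (r - q + 0.5*sigma^2) * T) / (sigma * sqrt(T)) = 0.33148030
d2 = d1 - sigma * sqrt(T) = 0.07692186
exp(-rT) = 0.97530991; exp(-qT) = 1.00000000
P = K * exp(-rT) * N(-d2) - S_0 * exp(-qT) * N(-d1)
N(-d1) = 0.37014086; N(-d2) = 0.46934285
P = 8.4100 * 0.97530991 * 0.46934285 - 8.6400 * 1.00000000 * 0.37014086 = 0.6517

Answer: Price = 0.6517


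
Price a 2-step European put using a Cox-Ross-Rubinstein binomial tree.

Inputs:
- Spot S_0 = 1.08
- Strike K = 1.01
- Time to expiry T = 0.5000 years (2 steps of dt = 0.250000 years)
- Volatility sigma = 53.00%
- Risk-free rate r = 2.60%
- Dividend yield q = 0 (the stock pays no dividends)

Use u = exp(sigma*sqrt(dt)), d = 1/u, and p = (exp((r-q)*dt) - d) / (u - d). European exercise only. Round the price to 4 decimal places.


dt = T/N = 0.250000
u = exp(sigma*sqrt(dt)) = 1.303431; d = 1/u = 0.767206
p = (exp((r-q)*dt) - d) / (u - d) = 0.446296
Discount per step: exp(-r*dt) = 0.993521
Stock lattice S(k, i) with i counting down-moves:
  k=0: S(0,0) = 1.0800
  k=1: S(1,0) = 1.4077; S(1,1) = 0.8286
  k=2: S(2,0) = 1.8348; S(2,1) = 1.0800; S(2,2) = 0.6357
Terminal payoffs V(N, i) = max(K - S_T, 0):
  V(2,0) = 0.000000; V(2,1) = 0.000000; V(2,2) = 0.374307
Backward induction: V(k, i) = exp(-r*dt) * [p * V(k+1, i) + (1-p) * V(k+1, i+1)].
  V(1,0) = exp(-r*dt) * [p*0.000000 + (1-p)*0.000000] = 0.000000
  V(1,1) = exp(-r*dt) * [p*0.000000 + (1-p)*0.374307] = 0.205912
  V(0,0) = exp(-r*dt) * [p*0.000000 + (1-p)*0.205912] = 0.113276

Answer: Price = V(0,0) = 0.1133


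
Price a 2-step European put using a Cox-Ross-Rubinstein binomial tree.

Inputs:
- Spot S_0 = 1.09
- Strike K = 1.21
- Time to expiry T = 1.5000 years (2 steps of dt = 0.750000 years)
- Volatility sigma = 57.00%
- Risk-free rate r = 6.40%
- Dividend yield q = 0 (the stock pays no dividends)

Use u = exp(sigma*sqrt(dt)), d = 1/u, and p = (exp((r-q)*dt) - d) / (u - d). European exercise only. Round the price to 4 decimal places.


Answer: Price = V(0,0) = 0.2932

Derivation:
dt = T/N = 0.750000
u = exp(sigma*sqrt(dt)) = 1.638260; d = 1/u = 0.610404
p = (exp((r-q)*dt) - d) / (u - d) = 0.426876
Discount per step: exp(-r*dt) = 0.953134
Stock lattice S(k, i) with i counting down-moves:
  k=0: S(0,0) = 1.0900
  k=1: S(1,0) = 1.7857; S(1,1) = 0.6653
  k=2: S(2,0) = 2.9254; S(2,1) = 1.0900; S(2,2) = 0.4061
Terminal payoffs V(N, i) = max(K - S_T, 0):
  V(2,0) = 0.000000; V(2,1) = 0.120000; V(2,2) = 0.803874
Backward induction: V(k, i) = exp(-r*dt) * [p * V(k+1, i) + (1-p) * V(k+1, i+1)].
  V(1,0) = exp(-r*dt) * [p*0.000000 + (1-p)*0.120000] = 0.065552
  V(1,1) = exp(-r*dt) * [p*0.120000 + (1-p)*0.803874] = 0.487952
  V(0,0) = exp(-r*dt) * [p*0.065552 + (1-p)*0.487952] = 0.293221


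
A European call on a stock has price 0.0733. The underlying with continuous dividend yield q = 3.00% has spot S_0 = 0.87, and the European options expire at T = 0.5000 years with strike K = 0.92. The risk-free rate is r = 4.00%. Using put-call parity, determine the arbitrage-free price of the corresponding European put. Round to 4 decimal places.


Put-call parity: C - P = S_0 * exp(-qT) - K * exp(-rT).
S_0 * exp(-qT) = 0.8700 * 0.98511194 = 0.85704739
K * exp(-rT) = 0.9200 * 0.98019867 = 0.90178278
P = C - S*exp(-qT) + K*exp(-rT)
P = 0.0733 - 0.85704739 + 0.90178278 = 0.1180

Answer: Put price = 0.1180


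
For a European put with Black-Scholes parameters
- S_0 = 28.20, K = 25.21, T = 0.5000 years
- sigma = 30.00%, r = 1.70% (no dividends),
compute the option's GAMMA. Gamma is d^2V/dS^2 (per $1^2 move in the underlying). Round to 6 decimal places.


Answer: Gamma = 0.053121

Derivation:
d1 = 0.6744914184; d2 = 0.4623593841
phi(d1) = 0.3177762151; exp(-qT) = 1.0000000000; exp(-rT) = 0.9915360229
Gamma = exp(-qT) * phi(d1) / (S * sigma * sqrt(T)) = 1.0000000000 * 0.3177762151 / (28.2000 * 0.3000 * 0.7071067812) = 0.053121


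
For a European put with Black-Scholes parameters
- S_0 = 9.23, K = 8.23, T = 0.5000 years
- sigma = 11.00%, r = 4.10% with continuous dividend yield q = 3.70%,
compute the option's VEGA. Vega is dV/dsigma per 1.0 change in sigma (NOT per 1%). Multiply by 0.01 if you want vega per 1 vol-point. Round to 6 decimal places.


d1 = 1.5388962075; d2 = 1.4611144616
phi(d1) = 0.1220848112; exp(-qT) = 0.9816700746; exp(-rT) = 0.9797086965
Vega = S * exp(-qT) * phi(d1) * sqrt(T) = 9.2300 * 0.9816700746 * 0.1220848112 * 0.7071067812 = 0.782193

Answer: Vega = 0.782193


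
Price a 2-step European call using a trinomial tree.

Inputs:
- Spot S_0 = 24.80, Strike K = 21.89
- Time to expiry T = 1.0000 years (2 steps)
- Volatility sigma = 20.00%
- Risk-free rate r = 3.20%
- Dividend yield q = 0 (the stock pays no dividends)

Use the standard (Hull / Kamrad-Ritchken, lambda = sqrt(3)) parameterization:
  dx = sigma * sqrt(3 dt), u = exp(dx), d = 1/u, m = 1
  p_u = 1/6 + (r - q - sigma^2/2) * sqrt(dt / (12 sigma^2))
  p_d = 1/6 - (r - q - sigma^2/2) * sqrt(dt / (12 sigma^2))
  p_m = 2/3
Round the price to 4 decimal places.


dt = T/N = 0.500000; dx = sigma*sqrt(3*dt) = 0.244949
u = exp(dx) = 1.277556; d = 1/u = 0.782744
p_u = 0.178914, p_m = 0.666667, p_d = 0.154419
Discount per step: exp(-r*dt) = 0.984127
Stock lattice S(k, j) with j the centered position index:
  k=0: S(0,+0) = 24.8000
  k=1: S(1,-1) = 19.4121; S(1,+0) = 24.8000; S(1,+1) = 31.6834
  k=2: S(2,-2) = 15.1947; S(2,-1) = 19.4121; S(2,+0) = 24.8000; S(2,+1) = 31.6834; S(2,+2) = 40.4773
Terminal payoffs V(N, j) = max(S_T - K, 0):
  V(2,-2) = 0.000000; V(2,-1) = 0.000000; V(2,+0) = 2.910000; V(2,+1) = 9.793392; V(2,+2) = 18.587311
Backward induction: V(k, j) = exp(-r*dt) * [p_u * V(k+1, j+1) + p_m * V(k+1, j) + p_d * V(k+1, j-1)]
  V(1,-1) = exp(-r*dt) * [p_u*2.910000 + p_m*0.000000 + p_d*0.000000] = 0.512376
  V(1,+0) = exp(-r*dt) * [p_u*9.793392 + p_m*2.910000 + p_d*0.000000] = 3.633571
  V(1,+1) = exp(-r*dt) * [p_u*18.587311 + p_m*9.793392 + p_d*2.910000] = 10.140271
  V(0,+0) = exp(-r*dt) * [p_u*10.140271 + p_m*3.633571 + p_d*0.512376] = 4.247237

Answer: Price = V(0,0) = 4.2472


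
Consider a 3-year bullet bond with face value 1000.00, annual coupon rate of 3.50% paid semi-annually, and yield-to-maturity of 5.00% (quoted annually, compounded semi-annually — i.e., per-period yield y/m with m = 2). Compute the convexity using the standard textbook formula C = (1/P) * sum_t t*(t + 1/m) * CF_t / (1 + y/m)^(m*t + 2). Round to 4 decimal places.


Coupon per period c = face * coupon_rate / m = 17.500000
Periods per year m = 2; per-period yield y/m = 0.025000
Number of cashflows N = 6
Cashflows (t years, CF_t, discount factor 1/(1+y/m)^(m*t), PV):
  t = 0.5000: CF_t = 17.500000, DF = 0.975610, PV = 17.073171
  t = 1.0000: CF_t = 17.500000, DF = 0.951814, PV = 16.656752
  t = 1.5000: CF_t = 17.500000, DF = 0.928599, PV = 16.250490
  t = 2.0000: CF_t = 17.500000, DF = 0.905951, PV = 15.854136
  t = 2.5000: CF_t = 17.500000, DF = 0.883854, PV = 15.467450
  t = 3.0000: CF_t = 1017.500000, DF = 0.862297, PV = 877.387061
Price P = sum_t PV_t = 958.689060
Convexity numerator sum_t t*(t + 1/m) * CF_t / (1+y/m)^(m*t + 2):
  t = 0.5000: term = 8.125245
  t = 1.0000: term = 23.781204
  t = 1.5000: term = 46.402350
  t = 2.0000: term = 75.450976
  t = 2.5000: term = 110.416062
  t = 3.0000: term = 8768.651176
Convexity = (1/P) * sum = 9032.827013 / 958.689060 = 9.422061

Answer: Convexity = 9.4221


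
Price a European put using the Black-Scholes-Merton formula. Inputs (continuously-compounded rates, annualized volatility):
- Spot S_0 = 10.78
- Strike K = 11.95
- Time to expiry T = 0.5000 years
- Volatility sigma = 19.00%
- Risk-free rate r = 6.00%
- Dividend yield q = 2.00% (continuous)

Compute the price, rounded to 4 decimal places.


d1 = (ln(S/K) + (r - q + 0.5*sigma^2) * T) / (sigma * sqrt(T)) = -0.55090103
d2 = d1 - sigma * sqrt(T) = -0.68525132
exp(-rT) = 0.97044553; exp(-qT) = 0.99004983
P = K * exp(-rT) * N(-d2) - S_0 * exp(-qT) * N(-d1)
N(-d1) = 0.70914924; N(-d2) = 0.75340733
P = 11.9500 * 0.97044553 * 0.75340733 - 10.7800 * 0.99004983 * 0.70914924 = 1.1686

Answer: Price = 1.1686


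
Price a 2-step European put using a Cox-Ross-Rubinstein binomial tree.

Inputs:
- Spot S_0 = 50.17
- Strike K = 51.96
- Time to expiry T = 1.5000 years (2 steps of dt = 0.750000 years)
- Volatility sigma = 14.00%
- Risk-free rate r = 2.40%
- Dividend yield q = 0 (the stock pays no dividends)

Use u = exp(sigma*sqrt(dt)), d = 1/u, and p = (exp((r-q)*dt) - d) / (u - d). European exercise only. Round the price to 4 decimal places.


dt = T/N = 0.750000
u = exp(sigma*sqrt(dt)) = 1.128900; d = 1/u = 0.885818
p = (exp((r-q)*dt) - d) / (u - d) = 0.544446
Discount per step: exp(-r*dt) = 0.982161
Stock lattice S(k, i) with i counting down-moves:
  k=0: S(0,0) = 50.1700
  k=1: S(1,0) = 56.6369; S(1,1) = 44.4415
  k=2: S(2,0) = 63.9374; S(2,1) = 50.1700; S(2,2) = 39.3671
Terminal payoffs V(N, i) = max(K - S_T, 0):
  V(2,0) = 0.000000; V(2,1) = 1.790000; V(2,2) = 12.592912
Backward induction: V(k, i) = exp(-r*dt) * [p * V(k+1, i) + (1-p) * V(k+1, i+1)].
  V(1,0) = exp(-r*dt) * [p*0.000000 + (1-p)*1.790000] = 0.800895
  V(1,1) = exp(-r*dt) * [p*1.790000 + (1-p)*12.592912] = 6.591589
  V(0,0) = exp(-r*dt) * [p*0.800895 + (1-p)*6.591589] = 3.377524

Answer: Price = V(0,0) = 3.3775


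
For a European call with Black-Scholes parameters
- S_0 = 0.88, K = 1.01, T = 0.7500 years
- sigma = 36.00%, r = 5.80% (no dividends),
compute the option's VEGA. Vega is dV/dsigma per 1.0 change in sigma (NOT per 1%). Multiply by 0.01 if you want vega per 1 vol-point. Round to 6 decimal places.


d1 = -0.1465305436; d2 = -0.4582996890
phi(d1) = 0.3946823032; exp(-qT) = 1.0000000000; exp(-rT) = 0.9574325541
Vega = S * exp(-qT) * phi(d1) * sqrt(T) = 0.8800 * 1.0000000000 * 0.3946823032 * 0.8660254038 = 0.300788

Answer: Vega = 0.300788


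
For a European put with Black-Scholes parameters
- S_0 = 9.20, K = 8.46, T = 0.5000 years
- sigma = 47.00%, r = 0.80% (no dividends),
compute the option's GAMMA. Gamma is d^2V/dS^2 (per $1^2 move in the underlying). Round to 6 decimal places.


d1 = 0.4305206411; d2 = 0.0981804539
phi(d1) = 0.3636321336; exp(-qT) = 1.0000000000; exp(-rT) = 0.9960079893
Gamma = exp(-qT) * phi(d1) / (S * sigma * sqrt(T)) = 1.0000000000 * 0.3636321336 / (9.2000 * 0.4700 * 0.7071067812) = 0.118930

Answer: Gamma = 0.118930


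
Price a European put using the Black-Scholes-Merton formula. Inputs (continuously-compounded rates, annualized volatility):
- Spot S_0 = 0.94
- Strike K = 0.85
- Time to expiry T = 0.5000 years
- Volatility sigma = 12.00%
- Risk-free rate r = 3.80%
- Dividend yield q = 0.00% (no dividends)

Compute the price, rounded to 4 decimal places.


d1 = (ln(S/K) + (r - q + 0.5*sigma^2) * T) / (sigma * sqrt(T)) = 1.45243888
d2 = d1 - sigma * sqrt(T) = 1.36758607
exp(-rT) = 0.98117936; exp(-qT) = 1.00000000
P = K * exp(-rT) * N(-d2) - S_0 * exp(-qT) * N(-d1)
N(-d1) = 0.07318981; N(-d2) = 0.08572084
P = 0.8500 * 0.98117936 * 0.08572084 - 0.9400 * 1.00000000 * 0.07318981 = 0.0027

Answer: Price = 0.0027


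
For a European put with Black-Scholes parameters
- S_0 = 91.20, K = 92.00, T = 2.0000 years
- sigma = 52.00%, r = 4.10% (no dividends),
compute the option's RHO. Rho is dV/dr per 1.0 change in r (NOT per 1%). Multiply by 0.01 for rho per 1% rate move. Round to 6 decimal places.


d1 = 0.4673245872; d2 = -0.2680664652
phi(d1) = 0.3576735185; exp(-qT) = 1.0000000000; exp(-rT) = 0.9212719587
N(-d2) = 0.6056759208
Rho = -K*T*exp(-rT)*N(-d2) = -92.0000 * 2.0000 * 0.9212719587 * 0.6056759208 = -102.670573

Answer: Rho = -102.670573


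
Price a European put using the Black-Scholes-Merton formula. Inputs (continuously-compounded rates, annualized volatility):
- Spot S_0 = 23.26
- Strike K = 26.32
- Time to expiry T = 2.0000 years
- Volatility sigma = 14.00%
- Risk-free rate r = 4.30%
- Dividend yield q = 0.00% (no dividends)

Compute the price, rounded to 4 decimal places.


Answer: Price = 2.3484

Derivation:
d1 = (ln(S/K) + (r - q + 0.5*sigma^2) * T) / (sigma * sqrt(T)) = -0.09088322
d2 = d1 - sigma * sqrt(T) = -0.28887312
exp(-rT) = 0.91759423; exp(-qT) = 1.00000000
P = K * exp(-rT) * N(-d2) - S_0 * exp(-qT) * N(-d1)
N(-d1) = 0.53620731; N(-d2) = 0.61366076
P = 26.3200 * 0.91759423 * 0.61366076 - 23.2600 * 1.00000000 * 0.53620731 = 2.3484


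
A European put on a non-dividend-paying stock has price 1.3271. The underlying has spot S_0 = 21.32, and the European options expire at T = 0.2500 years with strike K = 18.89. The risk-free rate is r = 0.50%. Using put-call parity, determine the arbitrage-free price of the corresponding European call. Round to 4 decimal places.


Put-call parity: C - P = S_0 * exp(-qT) - K * exp(-rT).
S_0 * exp(-qT) = 21.3200 * 1.00000000 = 21.32000000
K * exp(-rT) = 18.8900 * 0.99875078 = 18.86640225
C = P + S*exp(-qT) - K*exp(-rT)
C = 1.3271 + 21.32000000 - 18.86640225 = 3.7807

Answer: Call price = 3.7807


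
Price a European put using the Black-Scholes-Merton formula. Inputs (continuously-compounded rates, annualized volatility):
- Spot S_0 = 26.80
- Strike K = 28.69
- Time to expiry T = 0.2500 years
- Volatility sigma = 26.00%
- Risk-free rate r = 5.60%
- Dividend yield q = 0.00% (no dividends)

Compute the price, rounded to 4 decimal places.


Answer: Price = 2.2950

Derivation:
d1 = (ln(S/K) + (r - q + 0.5*sigma^2) * T) / (sigma * sqrt(T)) = -0.35151340
d2 = d1 - sigma * sqrt(T) = -0.48151340
exp(-rT) = 0.98609754; exp(-qT) = 1.00000000
P = K * exp(-rT) * N(-d2) - S_0 * exp(-qT) * N(-d1)
N(-d1) = 0.63739839; N(-d2) = 0.68492417
P = 28.6900 * 0.98609754 * 0.68492417 - 26.8000 * 1.00000000 * 0.63739839 = 2.2950


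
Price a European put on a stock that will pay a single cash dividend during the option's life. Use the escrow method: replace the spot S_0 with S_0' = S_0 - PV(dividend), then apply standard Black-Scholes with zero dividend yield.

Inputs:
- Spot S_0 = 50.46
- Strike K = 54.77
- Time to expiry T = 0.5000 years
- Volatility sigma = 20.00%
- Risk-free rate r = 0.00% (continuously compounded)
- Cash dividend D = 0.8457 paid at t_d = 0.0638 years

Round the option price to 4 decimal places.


PV(D) = D * exp(-r * t_d) = 0.8457 * 1.00000000 = 0.84570000
S_0' = S_0 - PV(D) = 50.4600 - 0.84570000 = 49.61430000
d1 = (ln(S_0'/K) + (r + sigma^2/2)*T) / (sigma*sqrt(T)) = -0.62835984
d2 = d1 - sigma*sqrt(T) = -0.76978119
exp(-rT) = 1.00000000
N(-d1) = 0.73511588; N(-d2) = 0.77928515
P = K * exp(-rT) * N(-d2) - S_0' * N(-d1) = 54.7700 * 1.00000000 * 0.77928515 - 49.61430000 * 0.73511588 = 6.2092

Answer: Price = 6.2092


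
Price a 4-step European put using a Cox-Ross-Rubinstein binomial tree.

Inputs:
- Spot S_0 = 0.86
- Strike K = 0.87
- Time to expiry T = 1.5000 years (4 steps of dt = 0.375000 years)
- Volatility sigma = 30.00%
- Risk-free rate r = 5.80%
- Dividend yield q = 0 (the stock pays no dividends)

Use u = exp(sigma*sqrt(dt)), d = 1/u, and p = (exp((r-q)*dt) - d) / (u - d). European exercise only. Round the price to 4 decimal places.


dt = T/N = 0.375000
u = exp(sigma*sqrt(dt)) = 1.201669; d = 1/u = 0.832176
p = (exp((r-q)*dt) - d) / (u - d) = 0.513710
Discount per step: exp(-r*dt) = 0.978485
Stock lattice S(k, i) with i counting down-moves:
  k=0: S(0,0) = 0.8600
  k=1: S(1,0) = 1.0334; S(1,1) = 0.7157
  k=2: S(2,0) = 1.2418; S(2,1) = 0.8600; S(2,2) = 0.5956
  k=3: S(3,0) = 1.4923; S(3,1) = 1.0334; S(3,2) = 0.7157; S(3,3) = 0.4956
  k=4: S(4,0) = 1.7932; S(4,1) = 1.2418; S(4,2) = 0.8600; S(4,3) = 0.5956; S(4,4) = 0.4124
Terminal payoffs V(N, i) = max(K - S_T, 0):
  V(4,0) = 0.000000; V(4,1) = 0.000000; V(4,2) = 0.010000; V(4,3) = 0.274436; V(4,4) = 0.457562
Backward induction: V(k, i) = exp(-r*dt) * [p * V(k+1, i) + (1-p) * V(k+1, i+1)].
  V(3,0) = exp(-r*dt) * [p*0.000000 + (1-p)*0.000000] = 0.000000
  V(3,1) = exp(-r*dt) * [p*0.000000 + (1-p)*0.010000] = 0.004758
  V(3,2) = exp(-r*dt) * [p*0.010000 + (1-p)*0.274436] = 0.135611
  V(3,3) = exp(-r*dt) * [p*0.274436 + (1-p)*0.457562] = 0.355668
  V(2,0) = exp(-r*dt) * [p*0.000000 + (1-p)*0.004758] = 0.002264
  V(2,1) = exp(-r*dt) * [p*0.004758 + (1-p)*0.135611] = 0.066919
  V(2,2) = exp(-r*dt) * [p*0.135611 + (1-p)*0.355668] = 0.237402
  V(1,0) = exp(-r*dt) * [p*0.002264 + (1-p)*0.066919] = 0.032980
  V(1,1) = exp(-r*dt) * [p*0.066919 + (1-p)*0.237402] = 0.146600
  V(0,0) = exp(-r*dt) * [p*0.032980 + (1-p)*0.146600] = 0.086334

Answer: Price = V(0,0) = 0.0863


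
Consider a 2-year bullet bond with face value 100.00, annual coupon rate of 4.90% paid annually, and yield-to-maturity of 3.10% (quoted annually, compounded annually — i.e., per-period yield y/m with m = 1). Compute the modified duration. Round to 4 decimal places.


Answer: Modified duration = 1.8953

Derivation:
Coupon per period c = face * coupon_rate / m = 4.900000
Periods per year m = 1; per-period yield y/m = 0.031000
Number of cashflows N = 2
Cashflows (t years, CF_t, discount factor 1/(1+y/m)^(m*t), PV):
  t = 1.0000: CF_t = 4.900000, DF = 0.969932, PV = 4.752667
  t = 2.0000: CF_t = 104.900000, DF = 0.940768, PV = 98.686593
Price P = sum_t PV_t = 103.439261
First compute Macaulay numerator sum_t t * PV_t:
  t * PV_t at t = 1.0000: 4.752667
  t * PV_t at t = 2.0000: 197.373187
Macaulay duration D = 202.125854 / 103.439261 = 1.954054
Modified duration = D / (1 + y/m) = 1.954054 / (1 + 0.031000) = 1.895299


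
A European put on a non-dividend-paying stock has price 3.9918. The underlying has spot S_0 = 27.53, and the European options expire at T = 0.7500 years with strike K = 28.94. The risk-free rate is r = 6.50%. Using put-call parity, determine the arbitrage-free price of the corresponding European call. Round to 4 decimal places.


Put-call parity: C - P = S_0 * exp(-qT) - K * exp(-rT).
S_0 * exp(-qT) = 27.5300 * 1.00000000 = 27.53000000
K * exp(-rT) = 28.9400 * 0.95241920 = 27.56301179
C = P + S*exp(-qT) - K*exp(-rT)
C = 3.9918 + 27.53000000 - 27.56301179 = 3.9588

Answer: Call price = 3.9588


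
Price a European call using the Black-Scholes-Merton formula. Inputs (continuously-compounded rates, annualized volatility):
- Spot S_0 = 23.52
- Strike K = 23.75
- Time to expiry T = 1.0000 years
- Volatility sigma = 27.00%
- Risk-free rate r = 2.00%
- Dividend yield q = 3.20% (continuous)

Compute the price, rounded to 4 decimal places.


Answer: Price = 2.2308

Derivation:
d1 = (ln(S/K) + (r - q + 0.5*sigma^2) * T) / (sigma * sqrt(T)) = 0.05451331
d2 = d1 - sigma * sqrt(T) = -0.21548669
exp(-rT) = 0.98019867; exp(-qT) = 0.96850658
C = S_0 * exp(-qT) * N(d1) - K * exp(-rT) * N(d2)
N(d1) = 0.52173690; N(d2) = 0.41469394
C = 23.5200 * 0.96850658 * 0.52173690 - 23.7500 * 0.98019867 * 0.41469394 = 2.2308


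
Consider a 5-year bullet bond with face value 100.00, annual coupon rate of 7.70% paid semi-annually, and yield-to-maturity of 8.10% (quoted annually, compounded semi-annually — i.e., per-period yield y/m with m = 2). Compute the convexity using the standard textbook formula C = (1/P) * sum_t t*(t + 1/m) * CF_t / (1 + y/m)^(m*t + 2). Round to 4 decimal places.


Coupon per period c = face * coupon_rate / m = 3.850000
Periods per year m = 2; per-period yield y/m = 0.040500
Number of cashflows N = 10
Cashflows (t years, CF_t, discount factor 1/(1+y/m)^(m*t), PV):
  t = 0.5000: CF_t = 3.850000, DF = 0.961076, PV = 3.700144
  t = 1.0000: CF_t = 3.850000, DF = 0.923668, PV = 3.556121
  t = 1.5000: CF_t = 3.850000, DF = 0.887715, PV = 3.417704
  t = 2.0000: CF_t = 3.850000, DF = 0.853162, PV = 3.284675
  t = 2.5000: CF_t = 3.850000, DF = 0.819954, PV = 3.156824
  t = 3.0000: CF_t = 3.850000, DF = 0.788039, PV = 3.033949
  t = 3.5000: CF_t = 3.850000, DF = 0.757365, PV = 2.915856
  t = 4.0000: CF_t = 3.850000, DF = 0.727886, PV = 2.802361
  t = 4.5000: CF_t = 3.850000, DF = 0.699554, PV = 2.693283
  t = 5.0000: CF_t = 103.850000, DF = 0.672325, PV = 69.820934
Price P = sum_t PV_t = 98.381851
Convexity numerator sum_t t*(t + 1/m) * CF_t / (1+y/m)^(m*t + 2):
  t = 0.5000: term = 1.708852
  t = 1.0000: term = 4.927012
  t = 1.5000: term = 9.470471
  t = 2.0000: term = 15.169743
  t = 2.5000: term = 21.868923
  t = 3.0000: term = 29.424789
  t = 3.5000: term = 37.705960
  t = 4.0000: term = 46.592111
  t = 4.5000: term = 55.973223
  t = 5.0000: term = 1773.512199
Convexity = (1/P) * sum = 1996.353284 / 98.381851 = 20.291886

Answer: Convexity = 20.2919


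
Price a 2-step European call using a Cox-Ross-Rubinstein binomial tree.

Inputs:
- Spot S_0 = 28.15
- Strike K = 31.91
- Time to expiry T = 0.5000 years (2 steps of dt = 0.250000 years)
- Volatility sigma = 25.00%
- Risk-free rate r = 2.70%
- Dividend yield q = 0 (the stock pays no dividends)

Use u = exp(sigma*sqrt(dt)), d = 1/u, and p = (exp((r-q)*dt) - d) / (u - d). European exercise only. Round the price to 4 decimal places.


dt = T/N = 0.250000
u = exp(sigma*sqrt(dt)) = 1.133148; d = 1/u = 0.882497
p = (exp((r-q)*dt) - d) / (u - d) = 0.495812
Discount per step: exp(-r*dt) = 0.993273
Stock lattice S(k, i) with i counting down-moves:
  k=0: S(0,0) = 28.1500
  k=1: S(1,0) = 31.8981; S(1,1) = 24.8423
  k=2: S(2,0) = 36.1453; S(2,1) = 28.1500; S(2,2) = 21.9232
Terminal payoffs V(N, i) = max(S_T - K, 0):
  V(2,0) = 4.235315; V(2,1) = 0.000000; V(2,2) = 0.000000
Backward induction: V(k, i) = exp(-r*dt) * [p * V(k+1, i) + (1-p) * V(k+1, i+1)].
  V(1,0) = exp(-r*dt) * [p*4.235315 + (1-p)*0.000000] = 2.085792
  V(1,1) = exp(-r*dt) * [p*0.000000 + (1-p)*0.000000] = 0.000000
  V(0,0) = exp(-r*dt) * [p*2.085792 + (1-p)*0.000000] = 1.027202

Answer: Price = V(0,0) = 1.0272
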